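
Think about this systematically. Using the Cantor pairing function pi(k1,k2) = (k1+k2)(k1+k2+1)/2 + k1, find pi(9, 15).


k1 + k2 = 24
(k1+k2)(k1+k2+1)/2 = 24 * 25 / 2 = 300
pi = 300 + 9 = 309

309


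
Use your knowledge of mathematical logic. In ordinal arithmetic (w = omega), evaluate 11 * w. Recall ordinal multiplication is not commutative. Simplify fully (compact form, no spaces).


Compute 11 * w.
Ordinal * is associative and left-distributive over +, but NOT commutative; for finite n>1, n*w = w but w*n stays w*n.
For finite n>0, n * w = sup{n*k : k<w} = w. So 11 * w = w.
Result = w

w


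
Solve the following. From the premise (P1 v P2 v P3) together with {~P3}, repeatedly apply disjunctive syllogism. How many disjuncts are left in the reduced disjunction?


Original disjuncts (3): P1, P2, P3
Negated (eliminate): ~P3
Remaining disjuncts: P1, P2
Count = 3 - 1 = 2

2


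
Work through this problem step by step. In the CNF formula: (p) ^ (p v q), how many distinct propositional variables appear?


Identify each variable that appears in the formula.
Variables found: p, q
Count = 2

2


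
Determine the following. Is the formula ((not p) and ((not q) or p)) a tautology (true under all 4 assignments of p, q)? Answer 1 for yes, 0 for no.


Check all 4 assignments:
p=0, q=0: 1
p=0, q=1: 0
p=1, q=0: 0
p=1, q=1: 0
Satisfying count = 1/4.
Tautology iff count = 4: no.

0


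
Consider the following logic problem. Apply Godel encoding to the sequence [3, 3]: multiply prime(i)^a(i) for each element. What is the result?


Encode each element as an exponent of the corresponding prime:
  2^3 = 8
  3^3 = 27
Product = 8 * 27 = 216

216


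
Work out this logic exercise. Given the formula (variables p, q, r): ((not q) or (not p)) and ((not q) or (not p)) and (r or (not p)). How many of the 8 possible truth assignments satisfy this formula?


Evaluate all 8 assignments for p, q, r:
p=0, q=0, r=0: 1
p=0, q=0, r=1: 1
p=0, q=1, r=0: 1
p=0, q=1, r=1: 1
p=1, q=0, r=0: 0
p=1, q=0, r=1: 1
p=1, q=1, r=0: 0
p=1, q=1, r=1: 0
Satisfying count = 5

5


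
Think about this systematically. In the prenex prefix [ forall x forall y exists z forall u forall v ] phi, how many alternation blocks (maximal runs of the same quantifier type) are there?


Quantifier-type sequence: A A E A A  (A=forall, E=exists)
Group into maximal same-type runs:
  Ax2 | Ex1 | Ax2
Number of blocks = 3

3


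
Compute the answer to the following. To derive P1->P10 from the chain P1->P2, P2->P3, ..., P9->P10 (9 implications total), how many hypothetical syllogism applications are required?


With 9 implications in a chain connecting 10 propositions:
P1->P2, P2->P3, ..., P9->P10
Steps needed = (number of implications) - 1 = 9 - 1 = 8

8


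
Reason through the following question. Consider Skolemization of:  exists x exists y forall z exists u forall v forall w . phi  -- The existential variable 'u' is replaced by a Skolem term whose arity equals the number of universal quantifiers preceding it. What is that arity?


Quantifier prefix: exists x exists y forall z exists u forall v forall w
'u' is existentially quantified at position 4.
Universal variables preceding it: z
Skolem function arity = 1

1


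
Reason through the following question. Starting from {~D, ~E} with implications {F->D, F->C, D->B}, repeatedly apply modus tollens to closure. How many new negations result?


Initial negated facts: {~D, ~E}
Apply modus tollens to closure:
  ~D and F->D  =>  ~F
Final negated: {~D, ~E, ~F}
New negations: {~F}
Count = 1

1


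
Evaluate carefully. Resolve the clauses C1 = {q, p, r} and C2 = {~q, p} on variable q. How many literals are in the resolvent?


Remove q from C1 and ~q from C2.
C1 remainder: {p, r}
C2 remainder: {p}
Union (resolvent): {p, r}
Resolvent has 2 literal(s).

2


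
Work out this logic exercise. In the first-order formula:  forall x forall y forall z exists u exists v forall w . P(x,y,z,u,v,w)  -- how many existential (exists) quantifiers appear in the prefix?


Quantifier prefix: forall x forall y forall z exists u exists v forall w
Mark each quantifier type:
  U U U E E U
Universal count = 4, Existential count = 2
Asked for existential (exists) quantifiers: 2

2


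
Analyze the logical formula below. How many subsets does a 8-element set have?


The power set of a set with n elements has 2^n elements.
|P(S)| = 2^8 = 256

256


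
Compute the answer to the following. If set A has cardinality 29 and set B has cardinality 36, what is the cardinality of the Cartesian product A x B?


The Cartesian product A x B contains all ordered pairs (a, b).
|A x B| = |A| * |B| = 29 * 36 = 1044

1044


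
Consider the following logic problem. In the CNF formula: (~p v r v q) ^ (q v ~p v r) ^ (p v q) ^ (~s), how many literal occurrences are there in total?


Counting literals in each clause:
Clause 1: 3 literal(s)
Clause 2: 3 literal(s)
Clause 3: 2 literal(s)
Clause 4: 1 literal(s)
Total = 9

9


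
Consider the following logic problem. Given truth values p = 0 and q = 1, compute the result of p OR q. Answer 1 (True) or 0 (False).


p = 0, q = 1
Operation: p OR q
Evaluate: 0 OR 1 = 1

1


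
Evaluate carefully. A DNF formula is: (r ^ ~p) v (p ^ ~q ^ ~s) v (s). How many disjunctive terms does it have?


A DNF formula is a disjunction of terms (conjunctions).
Terms are separated by v.
Counting the disjuncts: 3 terms.

3


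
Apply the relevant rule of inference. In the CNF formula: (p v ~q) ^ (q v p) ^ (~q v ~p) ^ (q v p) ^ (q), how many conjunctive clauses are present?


A CNF formula is a conjunction of clauses.
Clauses are separated by ^.
Counting the conjuncts: 5 clauses.

5


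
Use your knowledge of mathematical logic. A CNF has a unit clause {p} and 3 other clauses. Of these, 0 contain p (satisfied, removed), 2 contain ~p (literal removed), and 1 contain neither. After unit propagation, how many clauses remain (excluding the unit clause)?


Satisfied (removed): 0
Shortened (remain): 2
Unchanged (remain): 1
Remaining = 2 + 1 = 3

3


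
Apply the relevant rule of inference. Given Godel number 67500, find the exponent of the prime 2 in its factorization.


Factorize 67500 by dividing by 2 repeatedly.
Division steps: 2 divides 67500 exactly 2 time(s).
Exponent of 2 = 2

2


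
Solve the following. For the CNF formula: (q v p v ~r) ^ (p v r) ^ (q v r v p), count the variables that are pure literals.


Check each variable for pure literal status:
p: pure positive
q: pure positive
r: mixed (not pure)
Pure literal count = 2

2


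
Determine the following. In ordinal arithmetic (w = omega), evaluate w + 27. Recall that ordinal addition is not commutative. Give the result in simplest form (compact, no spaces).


Compute w + 27.
Ordinal + is associative but NOT commutative; for finite n>0, n + w = w but w + n stays w+n.
w + 27 is already in normal form (a successor ordinal beyond w).
Result = w+27

w+27


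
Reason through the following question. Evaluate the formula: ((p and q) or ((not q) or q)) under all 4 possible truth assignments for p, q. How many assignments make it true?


Check all 4 assignments:
p=0, q=0: 1
p=0, q=1: 1
p=1, q=0: 1
p=1, q=1: 1
Count of True = 4

4


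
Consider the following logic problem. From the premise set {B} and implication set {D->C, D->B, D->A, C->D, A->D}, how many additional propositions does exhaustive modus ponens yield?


Initial facts: {B}
Apply modus ponens to closure:
  (no implication fires)
Final known: {B}
New propositions: {(none)}
Count = 0

0


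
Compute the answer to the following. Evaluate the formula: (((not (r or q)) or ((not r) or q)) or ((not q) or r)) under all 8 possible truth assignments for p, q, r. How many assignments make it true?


Check all 8 assignments:
p=0, q=0, r=0: 1
p=0, q=0, r=1: 1
p=0, q=1, r=0: 1
p=0, q=1, r=1: 1
p=1, q=0, r=0: 1
p=1, q=0, r=1: 1
p=1, q=1, r=0: 1
p=1, q=1, r=1: 1
Count of True = 8

8


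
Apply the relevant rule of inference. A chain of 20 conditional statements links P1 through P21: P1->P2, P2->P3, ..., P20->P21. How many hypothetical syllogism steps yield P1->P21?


With 20 implications in a chain connecting 21 propositions:
P1->P2, P2->P3, ..., P20->P21
Steps needed = (number of implications) - 1 = 20 - 1 = 19

19


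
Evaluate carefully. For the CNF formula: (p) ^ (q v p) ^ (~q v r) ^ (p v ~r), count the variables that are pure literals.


Check each variable for pure literal status:
p: pure positive
q: mixed (not pure)
r: mixed (not pure)
Pure literal count = 1

1


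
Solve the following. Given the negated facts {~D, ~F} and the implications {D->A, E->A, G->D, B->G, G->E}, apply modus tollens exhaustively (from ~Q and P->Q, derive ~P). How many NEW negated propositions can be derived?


Initial negated facts: {~D, ~F}
Apply modus tollens to closure:
  ~D and G->D  =>  ~G
  ~G and B->G  =>  ~B
Final negated: {~B, ~D, ~F, ~G}
New negations: {~B, ~G}
Count = 2

2


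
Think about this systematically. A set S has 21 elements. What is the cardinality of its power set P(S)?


The power set of a set with n elements has 2^n elements.
|P(S)| = 2^21 = 2097152

2097152


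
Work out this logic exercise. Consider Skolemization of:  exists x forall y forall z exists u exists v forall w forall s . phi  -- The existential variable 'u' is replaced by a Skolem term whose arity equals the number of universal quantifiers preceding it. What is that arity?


Quantifier prefix: exists x forall y forall z exists u exists v forall w forall s
'u' is existentially quantified at position 4.
Universal variables preceding it: y, z
Skolem function arity = 2

2


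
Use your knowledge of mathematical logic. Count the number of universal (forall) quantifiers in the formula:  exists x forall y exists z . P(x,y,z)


Quantifier prefix: exists x forall y exists z
Mark each quantifier type:
  E U E
Universal count = 1, Existential count = 2
Asked for universal (forall) quantifiers: 1

1


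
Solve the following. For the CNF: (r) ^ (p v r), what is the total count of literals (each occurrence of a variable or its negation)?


Counting literals in each clause:
Clause 1: 1 literal(s)
Clause 2: 2 literal(s)
Total = 3

3


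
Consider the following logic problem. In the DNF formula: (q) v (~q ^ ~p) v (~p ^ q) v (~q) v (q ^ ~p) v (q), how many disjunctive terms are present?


A DNF formula is a disjunction of terms (conjunctions).
Terms are separated by v.
Counting the disjuncts: 6 terms.

6


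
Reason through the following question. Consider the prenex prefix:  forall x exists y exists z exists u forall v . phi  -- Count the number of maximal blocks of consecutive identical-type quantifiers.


Quantifier-type sequence: A E E E A  (A=forall, E=exists)
Group into maximal same-type runs:
  Ax1 | Ex3 | Ax1
Number of blocks = 3

3


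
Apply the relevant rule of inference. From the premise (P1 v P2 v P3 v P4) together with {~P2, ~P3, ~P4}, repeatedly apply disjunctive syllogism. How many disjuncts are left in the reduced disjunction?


Original disjuncts (4): P1, P2, P3, P4
Negated (eliminate): ~P2, ~P3, ~P4
Remaining disjuncts: P1
Count = 4 - 3 = 1

1


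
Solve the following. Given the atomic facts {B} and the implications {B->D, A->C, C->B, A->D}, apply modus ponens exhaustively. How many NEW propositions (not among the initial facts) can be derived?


Initial facts: {B}
Apply modus ponens to closure:
  B and B->D  =>  D
Final known: {B, D}
New propositions: {D}
Count = 1

1


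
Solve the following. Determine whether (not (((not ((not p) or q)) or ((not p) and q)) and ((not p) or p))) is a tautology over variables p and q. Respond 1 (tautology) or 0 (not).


Check all 4 assignments:
p=0, q=0: 1
p=0, q=1: 0
p=1, q=0: 0
p=1, q=1: 1
Satisfying count = 2/4.
Tautology iff count = 4: no.

0


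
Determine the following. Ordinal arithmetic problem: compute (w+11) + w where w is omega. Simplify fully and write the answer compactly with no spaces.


Compute (w+11) + w.
Ordinal + is associative but NOT commutative; for finite n>0, n + w = w but w + n stays w+n.
(w+11) + w = w + (11+w) = w + w = w*2 (the finite tail 11 is absorbed by the right w).
Result = w*2

w*2


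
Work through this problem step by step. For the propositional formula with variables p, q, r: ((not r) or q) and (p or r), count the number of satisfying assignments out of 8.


Evaluate all 8 assignments for p, q, r:
p=0, q=0, r=0: 0
p=0, q=0, r=1: 0
p=0, q=1, r=0: 0
p=0, q=1, r=1: 1
p=1, q=0, r=0: 1
p=1, q=0, r=1: 0
p=1, q=1, r=0: 1
p=1, q=1, r=1: 1
Satisfying count = 4

4


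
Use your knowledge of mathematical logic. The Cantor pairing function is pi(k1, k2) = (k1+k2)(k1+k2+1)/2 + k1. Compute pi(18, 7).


k1 + k2 = 25
(k1+k2)(k1+k2+1)/2 = 25 * 26 / 2 = 325
pi = 325 + 18 = 343

343


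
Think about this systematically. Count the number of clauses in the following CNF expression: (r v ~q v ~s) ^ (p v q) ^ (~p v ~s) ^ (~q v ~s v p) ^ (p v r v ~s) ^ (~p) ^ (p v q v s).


A CNF formula is a conjunction of clauses.
Clauses are separated by ^.
Counting the conjuncts: 7 clauses.

7


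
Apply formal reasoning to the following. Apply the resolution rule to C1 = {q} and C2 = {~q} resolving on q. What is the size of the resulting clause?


Remove q from C1 and ~q from C2.
C1 remainder: {}
C2 remainder: {}
Union (resolvent): {} (empty clause)
Resolvent has 0 literal(s).

0


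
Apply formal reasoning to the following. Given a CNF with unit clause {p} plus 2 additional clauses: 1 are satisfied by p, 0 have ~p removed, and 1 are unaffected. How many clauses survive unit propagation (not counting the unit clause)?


Satisfied (removed): 1
Shortened (remain): 0
Unchanged (remain): 1
Remaining = 0 + 1 = 1

1


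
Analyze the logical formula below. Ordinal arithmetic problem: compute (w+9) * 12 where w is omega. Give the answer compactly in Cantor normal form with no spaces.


Compute (w+9) * 12.
Ordinal * is associative and left-distributive over +, but NOT commutative; for finite n>1, n*w = w but w*n stays w*n.
(w+9) * 12 = (w+9) repeated 12 times. Each intermediate +9 is absorbed by the following w; only the last survives: w*12+9.
Result = w*12+9

w*12+9


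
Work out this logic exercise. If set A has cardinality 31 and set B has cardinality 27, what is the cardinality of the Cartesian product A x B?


The Cartesian product A x B contains all ordered pairs (a, b).
|A x B| = |A| * |B| = 31 * 27 = 837

837


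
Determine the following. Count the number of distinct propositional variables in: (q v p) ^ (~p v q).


Identify each variable that appears in the formula.
Variables found: p, q
Count = 2

2


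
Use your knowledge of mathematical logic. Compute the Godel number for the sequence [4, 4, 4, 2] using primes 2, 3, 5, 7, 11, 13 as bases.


Encode each element as an exponent of the corresponding prime:
  2^4 = 16
  3^4 = 81
  5^4 = 625
  7^2 = 49
Product = 16 * 81 * 625 * 49 = 39690000

39690000


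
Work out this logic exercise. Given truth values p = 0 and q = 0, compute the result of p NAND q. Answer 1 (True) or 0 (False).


p = 0, q = 0
Operation: p NAND q
Evaluate: 0 NAND 0 = 1

1


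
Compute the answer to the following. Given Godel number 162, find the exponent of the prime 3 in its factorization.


Factorize 162 by dividing by 3 repeatedly.
Division steps: 3 divides 162 exactly 4 time(s).
Exponent of 3 = 4

4


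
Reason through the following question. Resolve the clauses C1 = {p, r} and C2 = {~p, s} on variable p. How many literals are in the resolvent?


Remove p from C1 and ~p from C2.
C1 remainder: {r}
C2 remainder: {s}
Union (resolvent): {r, s}
Resolvent has 2 literal(s).

2


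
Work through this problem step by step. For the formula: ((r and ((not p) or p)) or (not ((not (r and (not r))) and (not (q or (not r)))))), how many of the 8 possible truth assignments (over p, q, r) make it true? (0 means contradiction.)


Check all 8 assignments:
p=0, q=0, r=0: 1
p=0, q=0, r=1: 1
p=0, q=1, r=0: 1
p=0, q=1, r=1: 1
p=1, q=0, r=0: 1
p=1, q=0, r=1: 1
p=1, q=1, r=0: 1
p=1, q=1, r=1: 1
Count of True = 8

8


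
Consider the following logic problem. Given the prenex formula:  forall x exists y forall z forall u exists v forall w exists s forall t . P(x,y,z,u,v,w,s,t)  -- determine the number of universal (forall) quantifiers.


Quantifier prefix: forall x exists y forall z forall u exists v forall w exists s forall t
Mark each quantifier type:
  U E U U E U E U
Universal count = 5, Existential count = 3
Asked for universal (forall) quantifiers: 5

5


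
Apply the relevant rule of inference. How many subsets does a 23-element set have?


The power set of a set with n elements has 2^n elements.
|P(S)| = 2^23 = 8388608

8388608


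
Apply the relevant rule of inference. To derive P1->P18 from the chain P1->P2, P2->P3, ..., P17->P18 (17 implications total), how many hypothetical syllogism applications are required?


With 17 implications in a chain connecting 18 propositions:
P1->P2, P2->P3, ..., P17->P18
Steps needed = (number of implications) - 1 = 17 - 1 = 16

16


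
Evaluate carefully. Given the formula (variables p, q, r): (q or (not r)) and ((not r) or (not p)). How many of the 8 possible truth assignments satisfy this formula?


Evaluate all 8 assignments for p, q, r:
p=0, q=0, r=0: 1
p=0, q=0, r=1: 0
p=0, q=1, r=0: 1
p=0, q=1, r=1: 1
p=1, q=0, r=0: 1
p=1, q=0, r=1: 0
p=1, q=1, r=0: 1
p=1, q=1, r=1: 0
Satisfying count = 5

5


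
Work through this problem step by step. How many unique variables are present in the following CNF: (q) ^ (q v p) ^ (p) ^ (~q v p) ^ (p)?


Identify each variable that appears in the formula.
Variables found: p, q
Count = 2

2


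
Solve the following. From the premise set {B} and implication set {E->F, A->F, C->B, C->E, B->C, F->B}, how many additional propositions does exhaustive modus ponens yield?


Initial facts: {B}
Apply modus ponens to closure:
  B and B->C  =>  C
  C and C->E  =>  E
  E and E->F  =>  F
Final known: {B, C, E, F}
New propositions: {C, E, F}
Count = 3

3


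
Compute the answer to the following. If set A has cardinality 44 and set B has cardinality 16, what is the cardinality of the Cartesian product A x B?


The Cartesian product A x B contains all ordered pairs (a, b).
|A x B| = |A| * |B| = 44 * 16 = 704

704


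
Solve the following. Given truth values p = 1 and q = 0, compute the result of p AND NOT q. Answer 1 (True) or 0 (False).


p = 1, q = 0
Operation: p AND NOT q
Evaluate: 1 AND NOT 0 = 1

1


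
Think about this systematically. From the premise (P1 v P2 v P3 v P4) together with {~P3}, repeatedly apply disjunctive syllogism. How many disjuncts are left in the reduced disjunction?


Original disjuncts (4): P1, P2, P3, P4
Negated (eliminate): ~P3
Remaining disjuncts: P1, P2, P4
Count = 4 - 1 = 3

3


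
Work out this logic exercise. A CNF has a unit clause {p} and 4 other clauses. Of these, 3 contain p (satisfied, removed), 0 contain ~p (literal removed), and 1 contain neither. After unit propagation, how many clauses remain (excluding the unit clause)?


Satisfied (removed): 3
Shortened (remain): 0
Unchanged (remain): 1
Remaining = 0 + 1 = 1

1


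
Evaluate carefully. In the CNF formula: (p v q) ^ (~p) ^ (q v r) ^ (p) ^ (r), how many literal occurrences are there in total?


Counting literals in each clause:
Clause 1: 2 literal(s)
Clause 2: 1 literal(s)
Clause 3: 2 literal(s)
Clause 4: 1 literal(s)
Clause 5: 1 literal(s)
Total = 7

7


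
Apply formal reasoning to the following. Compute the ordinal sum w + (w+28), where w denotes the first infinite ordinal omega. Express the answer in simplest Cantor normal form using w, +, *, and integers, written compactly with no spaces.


Compute w + (w+28).
Ordinal + is associative but NOT commutative; for finite n>0, n + w = w but w + n stays w+n.
w + (w+28) = (w+w) + 28 = w*2+28.
Result = w*2+28

w*2+28


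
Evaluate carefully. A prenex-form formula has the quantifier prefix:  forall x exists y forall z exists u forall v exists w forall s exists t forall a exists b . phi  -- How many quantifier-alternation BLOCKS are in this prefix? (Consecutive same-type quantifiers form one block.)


Quantifier-type sequence: A E A E A E A E A E  (A=forall, E=exists)
Group into maximal same-type runs:
  Ax1 | Ex1 | Ax1 | Ex1 | Ax1 | Ex1 | Ax1 | Ex1 | Ax1 | Ex1
Number of blocks = 10

10


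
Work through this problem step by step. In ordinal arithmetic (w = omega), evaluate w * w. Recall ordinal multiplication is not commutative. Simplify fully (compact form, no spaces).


Compute w * w.
Ordinal * is associative and left-distributive over +, but NOT commutative; for finite n>1, n*w = w but w*n stays w*n.
w * w = w^2 by definition.
Result = w^2

w^2


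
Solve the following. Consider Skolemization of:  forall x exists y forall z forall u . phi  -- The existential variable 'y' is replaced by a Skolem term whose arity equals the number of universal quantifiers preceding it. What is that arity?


Quantifier prefix: forall x exists y forall z forall u
'y' is existentially quantified at position 2.
Universal variables preceding it: x
Skolem function arity = 1

1


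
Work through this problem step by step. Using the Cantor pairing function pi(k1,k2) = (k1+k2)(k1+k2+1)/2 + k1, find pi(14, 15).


k1 + k2 = 29
(k1+k2)(k1+k2+1)/2 = 29 * 30 / 2 = 435
pi = 435 + 14 = 449

449


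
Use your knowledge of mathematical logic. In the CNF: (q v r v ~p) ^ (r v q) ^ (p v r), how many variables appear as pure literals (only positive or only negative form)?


Check each variable for pure literal status:
p: mixed (not pure)
q: pure positive
r: pure positive
Pure literal count = 2

2


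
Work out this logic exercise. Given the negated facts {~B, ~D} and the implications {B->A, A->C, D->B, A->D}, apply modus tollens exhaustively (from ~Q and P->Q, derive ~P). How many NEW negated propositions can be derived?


Initial negated facts: {~B, ~D}
Apply modus tollens to closure:
  ~D and A->D  =>  ~A
Final negated: {~A, ~B, ~D}
New negations: {~A}
Count = 1

1


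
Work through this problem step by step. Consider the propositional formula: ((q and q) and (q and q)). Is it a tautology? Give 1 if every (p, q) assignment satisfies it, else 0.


Check all 4 assignments:
p=0, q=0: 0
p=0, q=1: 1
p=1, q=0: 0
p=1, q=1: 1
Satisfying count = 2/4.
Tautology iff count = 4: no.

0


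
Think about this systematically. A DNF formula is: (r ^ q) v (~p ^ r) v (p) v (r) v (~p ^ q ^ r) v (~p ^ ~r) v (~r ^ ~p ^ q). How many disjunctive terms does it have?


A DNF formula is a disjunction of terms (conjunctions).
Terms are separated by v.
Counting the disjuncts: 7 terms.

7


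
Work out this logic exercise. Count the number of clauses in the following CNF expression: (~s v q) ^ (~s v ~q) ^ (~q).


A CNF formula is a conjunction of clauses.
Clauses are separated by ^.
Counting the conjuncts: 3 clauses.

3


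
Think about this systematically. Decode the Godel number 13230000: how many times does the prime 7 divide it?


Factorize 13230000 by dividing by 7 repeatedly.
Division steps: 7 divides 13230000 exactly 2 time(s).
Exponent of 7 = 2

2


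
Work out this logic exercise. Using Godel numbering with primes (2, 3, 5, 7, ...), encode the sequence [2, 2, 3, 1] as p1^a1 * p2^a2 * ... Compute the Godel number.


Encode each element as an exponent of the corresponding prime:
  2^2 = 4
  3^2 = 9
  5^3 = 125
  7^1 = 7
Product = 4 * 9 * 125 * 7 = 31500

31500


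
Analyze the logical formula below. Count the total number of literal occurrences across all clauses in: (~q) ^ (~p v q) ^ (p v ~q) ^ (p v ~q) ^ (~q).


Counting literals in each clause:
Clause 1: 1 literal(s)
Clause 2: 2 literal(s)
Clause 3: 2 literal(s)
Clause 4: 2 literal(s)
Clause 5: 1 literal(s)
Total = 8

8


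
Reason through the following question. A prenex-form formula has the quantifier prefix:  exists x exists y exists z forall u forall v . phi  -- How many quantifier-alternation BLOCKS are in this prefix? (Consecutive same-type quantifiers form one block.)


Quantifier-type sequence: E E E A A  (A=forall, E=exists)
Group into maximal same-type runs:
  Ex3 | Ax2
Number of blocks = 2

2


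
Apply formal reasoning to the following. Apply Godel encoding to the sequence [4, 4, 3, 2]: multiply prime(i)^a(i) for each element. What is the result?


Encode each element as an exponent of the corresponding prime:
  2^4 = 16
  3^4 = 81
  5^3 = 125
  7^2 = 49
Product = 16 * 81 * 125 * 49 = 7938000

7938000


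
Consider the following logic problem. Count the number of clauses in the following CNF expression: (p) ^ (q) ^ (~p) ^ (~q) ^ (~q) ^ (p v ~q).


A CNF formula is a conjunction of clauses.
Clauses are separated by ^.
Counting the conjuncts: 6 clauses.

6


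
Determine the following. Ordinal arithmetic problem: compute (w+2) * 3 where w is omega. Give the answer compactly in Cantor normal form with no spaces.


Compute (w+2) * 3.
Ordinal * is associative and left-distributive over +, but NOT commutative; for finite n>1, n*w = w but w*n stays w*n.
(w+2) * 3 = (w+2) repeated 3 times. Each intermediate +2 is absorbed by the following w; only the last survives: w*3+2.
Result = w*3+2

w*3+2


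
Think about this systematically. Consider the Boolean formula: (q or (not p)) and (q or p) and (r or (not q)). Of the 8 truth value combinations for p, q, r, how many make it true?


Evaluate all 8 assignments for p, q, r:
p=0, q=0, r=0: 0
p=0, q=0, r=1: 0
p=0, q=1, r=0: 0
p=0, q=1, r=1: 1
p=1, q=0, r=0: 0
p=1, q=0, r=1: 0
p=1, q=1, r=0: 0
p=1, q=1, r=1: 1
Satisfying count = 2

2


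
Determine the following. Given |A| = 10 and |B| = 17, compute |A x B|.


The Cartesian product A x B contains all ordered pairs (a, b).
|A x B| = |A| * |B| = 10 * 17 = 170

170


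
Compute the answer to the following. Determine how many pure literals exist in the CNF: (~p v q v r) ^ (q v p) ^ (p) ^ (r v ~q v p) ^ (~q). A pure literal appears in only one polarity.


Check each variable for pure literal status:
p: mixed (not pure)
q: mixed (not pure)
r: pure positive
Pure literal count = 1

1


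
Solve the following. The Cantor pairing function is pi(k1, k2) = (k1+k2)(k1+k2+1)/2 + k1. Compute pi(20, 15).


k1 + k2 = 35
(k1+k2)(k1+k2+1)/2 = 35 * 36 / 2 = 630
pi = 630 + 20 = 650

650


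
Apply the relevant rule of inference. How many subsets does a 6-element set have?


The power set of a set with n elements has 2^n elements.
|P(S)| = 2^6 = 64

64


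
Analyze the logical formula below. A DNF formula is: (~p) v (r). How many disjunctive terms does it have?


A DNF formula is a disjunction of terms (conjunctions).
Terms are separated by v.
Counting the disjuncts: 2 terms.

2


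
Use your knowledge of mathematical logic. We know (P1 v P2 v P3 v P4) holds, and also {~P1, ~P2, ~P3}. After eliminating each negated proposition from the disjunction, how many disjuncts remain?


Original disjuncts (4): P1, P2, P3, P4
Negated (eliminate): ~P1, ~P2, ~P3
Remaining disjuncts: P4
Count = 4 - 3 = 1

1


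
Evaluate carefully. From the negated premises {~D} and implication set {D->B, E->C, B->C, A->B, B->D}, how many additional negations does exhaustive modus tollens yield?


Initial negated facts: {~D}
Apply modus tollens to closure:
  ~D and B->D  =>  ~B
  ~B and A->B  =>  ~A
Final negated: {~A, ~B, ~D}
New negations: {~A, ~B}
Count = 2

2


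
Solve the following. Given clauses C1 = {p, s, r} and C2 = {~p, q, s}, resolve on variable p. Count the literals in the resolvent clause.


Remove p from C1 and ~p from C2.
C1 remainder: {s, r}
C2 remainder: {q, s}
Union (resolvent): {q, r, s}
Resolvent has 3 literal(s).

3


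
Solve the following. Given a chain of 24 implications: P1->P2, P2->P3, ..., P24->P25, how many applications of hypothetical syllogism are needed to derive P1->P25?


With 24 implications in a chain connecting 25 propositions:
P1->P2, P2->P3, ..., P24->P25
Steps needed = (number of implications) - 1 = 24 - 1 = 23

23


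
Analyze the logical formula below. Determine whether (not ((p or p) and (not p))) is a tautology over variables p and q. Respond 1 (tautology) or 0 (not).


Check all 4 assignments:
p=0, q=0: 1
p=0, q=1: 1
p=1, q=0: 1
p=1, q=1: 1
Satisfying count = 4/4.
Tautology iff count = 4: yes.

1


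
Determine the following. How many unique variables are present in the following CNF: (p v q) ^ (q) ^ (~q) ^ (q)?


Identify each variable that appears in the formula.
Variables found: p, q
Count = 2

2


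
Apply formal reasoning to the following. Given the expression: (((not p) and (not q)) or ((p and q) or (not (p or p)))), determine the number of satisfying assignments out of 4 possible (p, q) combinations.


Check all 4 assignments:
p=0, q=0: 1
p=0, q=1: 1
p=1, q=0: 0
p=1, q=1: 1
Count of True = 3

3


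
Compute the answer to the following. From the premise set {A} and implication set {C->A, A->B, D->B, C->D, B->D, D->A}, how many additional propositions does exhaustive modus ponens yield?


Initial facts: {A}
Apply modus ponens to closure:
  A and A->B  =>  B
  B and B->D  =>  D
Final known: {A, B, D}
New propositions: {B, D}
Count = 2

2


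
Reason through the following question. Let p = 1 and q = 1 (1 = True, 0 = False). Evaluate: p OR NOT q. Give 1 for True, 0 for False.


p = 1, q = 1
Operation: p OR NOT q
Evaluate: 1 OR NOT 1 = 1

1


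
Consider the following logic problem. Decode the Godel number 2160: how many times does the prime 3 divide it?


Factorize 2160 by dividing by 3 repeatedly.
Division steps: 3 divides 2160 exactly 3 time(s).
Exponent of 3 = 3

3


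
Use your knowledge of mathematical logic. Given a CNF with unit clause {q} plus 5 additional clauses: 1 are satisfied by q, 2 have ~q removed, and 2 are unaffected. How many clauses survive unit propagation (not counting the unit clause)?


Satisfied (removed): 1
Shortened (remain): 2
Unchanged (remain): 2
Remaining = 2 + 2 = 4

4


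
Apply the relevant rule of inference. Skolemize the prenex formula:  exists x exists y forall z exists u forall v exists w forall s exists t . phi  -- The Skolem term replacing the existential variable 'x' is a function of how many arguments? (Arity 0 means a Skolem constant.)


Quantifier prefix: exists x exists y forall z exists u forall v exists w forall s exists t
'x' is existentially quantified at position 1.
No universal quantifiers precede it.
Skolem function arity = 0 (a Skolem constant)

0


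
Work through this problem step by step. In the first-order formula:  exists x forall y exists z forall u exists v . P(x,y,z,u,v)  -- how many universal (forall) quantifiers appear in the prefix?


Quantifier prefix: exists x forall y exists z forall u exists v
Mark each quantifier type:
  E U E U E
Universal count = 2, Existential count = 3
Asked for universal (forall) quantifiers: 2

2


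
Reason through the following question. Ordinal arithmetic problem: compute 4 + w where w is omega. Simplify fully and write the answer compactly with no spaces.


Compute 4 + w.
Ordinal + is associative but NOT commutative; for finite n>0, n + w = w but w + n stays w+n.
Any finite left addend is absorbed by w on the right: 4 + w = w.
Result = w

w


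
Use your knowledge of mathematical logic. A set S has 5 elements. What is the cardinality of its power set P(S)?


The power set of a set with n elements has 2^n elements.
|P(S)| = 2^5 = 32

32


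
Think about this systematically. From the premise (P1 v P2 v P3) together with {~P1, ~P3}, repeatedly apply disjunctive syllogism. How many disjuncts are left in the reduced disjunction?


Original disjuncts (3): P1, P2, P3
Negated (eliminate): ~P1, ~P3
Remaining disjuncts: P2
Count = 3 - 2 = 1

1


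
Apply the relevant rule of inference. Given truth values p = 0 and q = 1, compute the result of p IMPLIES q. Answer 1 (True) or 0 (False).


p = 0, q = 1
Operation: p IMPLIES q
Evaluate: 0 IMPLIES 1 = 1

1


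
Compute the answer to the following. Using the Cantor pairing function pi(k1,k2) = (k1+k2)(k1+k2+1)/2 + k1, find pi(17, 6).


k1 + k2 = 23
(k1+k2)(k1+k2+1)/2 = 23 * 24 / 2 = 276
pi = 276 + 17 = 293

293


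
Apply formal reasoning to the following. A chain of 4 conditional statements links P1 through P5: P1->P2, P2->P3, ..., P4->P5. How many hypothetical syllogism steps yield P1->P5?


With 4 implications in a chain connecting 5 propositions:
P1->P2, P2->P3, ..., P4->P5
Steps needed = (number of implications) - 1 = 4 - 1 = 3

3


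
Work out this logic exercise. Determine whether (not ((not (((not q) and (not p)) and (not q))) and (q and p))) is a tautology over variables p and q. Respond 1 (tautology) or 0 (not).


Check all 4 assignments:
p=0, q=0: 1
p=0, q=1: 1
p=1, q=0: 1
p=1, q=1: 0
Satisfying count = 3/4.
Tautology iff count = 4: no.

0


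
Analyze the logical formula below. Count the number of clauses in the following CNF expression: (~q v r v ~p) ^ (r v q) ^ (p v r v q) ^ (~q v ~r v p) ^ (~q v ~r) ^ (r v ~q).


A CNF formula is a conjunction of clauses.
Clauses are separated by ^.
Counting the conjuncts: 6 clauses.

6


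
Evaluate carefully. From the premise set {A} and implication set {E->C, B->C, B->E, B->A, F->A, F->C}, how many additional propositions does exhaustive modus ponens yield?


Initial facts: {A}
Apply modus ponens to closure:
  (no implication fires)
Final known: {A}
New propositions: {(none)}
Count = 0

0


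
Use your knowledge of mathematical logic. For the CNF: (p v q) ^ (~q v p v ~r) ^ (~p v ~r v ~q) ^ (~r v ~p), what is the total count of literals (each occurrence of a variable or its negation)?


Counting literals in each clause:
Clause 1: 2 literal(s)
Clause 2: 3 literal(s)
Clause 3: 3 literal(s)
Clause 4: 2 literal(s)
Total = 10

10


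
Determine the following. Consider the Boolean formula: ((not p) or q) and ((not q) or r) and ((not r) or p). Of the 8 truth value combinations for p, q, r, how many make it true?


Evaluate all 8 assignments for p, q, r:
p=0, q=0, r=0: 1
p=0, q=0, r=1: 0
p=0, q=1, r=0: 0
p=0, q=1, r=1: 0
p=1, q=0, r=0: 0
p=1, q=0, r=1: 0
p=1, q=1, r=0: 0
p=1, q=1, r=1: 1
Satisfying count = 2

2


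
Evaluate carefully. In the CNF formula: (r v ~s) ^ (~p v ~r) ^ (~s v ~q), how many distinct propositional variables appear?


Identify each variable that appears in the formula.
Variables found: p, q, r, s
Count = 4

4


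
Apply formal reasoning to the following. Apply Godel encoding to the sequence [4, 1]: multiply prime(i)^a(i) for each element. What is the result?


Encode each element as an exponent of the corresponding prime:
  2^4 = 16
  3^1 = 3
Product = 16 * 3 = 48

48


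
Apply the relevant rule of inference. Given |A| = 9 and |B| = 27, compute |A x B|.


The Cartesian product A x B contains all ordered pairs (a, b).
|A x B| = |A| * |B| = 9 * 27 = 243

243


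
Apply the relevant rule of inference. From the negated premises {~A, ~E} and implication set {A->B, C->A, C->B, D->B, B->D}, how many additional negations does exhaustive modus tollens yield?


Initial negated facts: {~A, ~E}
Apply modus tollens to closure:
  ~A and C->A  =>  ~C
Final negated: {~A, ~C, ~E}
New negations: {~C}
Count = 1

1


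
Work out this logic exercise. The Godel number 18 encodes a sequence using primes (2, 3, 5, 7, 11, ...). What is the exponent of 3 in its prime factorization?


Factorize 18 by dividing by 3 repeatedly.
Division steps: 3 divides 18 exactly 2 time(s).
Exponent of 3 = 2

2


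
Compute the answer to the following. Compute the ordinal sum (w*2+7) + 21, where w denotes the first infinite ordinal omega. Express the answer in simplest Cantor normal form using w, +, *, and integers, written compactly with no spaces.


Compute (w*2+7) + 21.
Ordinal + is associative but NOT commutative; for finite n>0, n + w = w but w + n stays w+n.
By associativity: (w*2+7) + 21 = w*2 + (7+21) = w*2+28.
Result = w*2+28

w*2+28


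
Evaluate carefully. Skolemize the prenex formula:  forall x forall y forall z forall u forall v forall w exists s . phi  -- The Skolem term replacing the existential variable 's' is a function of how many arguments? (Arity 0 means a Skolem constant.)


Quantifier prefix: forall x forall y forall z forall u forall v forall w exists s
's' is existentially quantified at position 7.
Universal variables preceding it: x, y, z, u, v, w
Skolem function arity = 6

6


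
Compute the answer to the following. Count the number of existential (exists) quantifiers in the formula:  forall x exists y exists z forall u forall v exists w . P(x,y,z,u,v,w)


Quantifier prefix: forall x exists y exists z forall u forall v exists w
Mark each quantifier type:
  U E E U U E
Universal count = 3, Existential count = 3
Asked for existential (exists) quantifiers: 3

3


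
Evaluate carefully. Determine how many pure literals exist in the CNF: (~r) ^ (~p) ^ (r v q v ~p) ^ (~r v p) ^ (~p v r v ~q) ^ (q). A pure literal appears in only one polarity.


Check each variable for pure literal status:
p: mixed (not pure)
q: mixed (not pure)
r: mixed (not pure)
Pure literal count = 0

0


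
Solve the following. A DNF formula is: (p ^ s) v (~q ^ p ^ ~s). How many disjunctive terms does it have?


A DNF formula is a disjunction of terms (conjunctions).
Terms are separated by v.
Counting the disjuncts: 2 terms.

2


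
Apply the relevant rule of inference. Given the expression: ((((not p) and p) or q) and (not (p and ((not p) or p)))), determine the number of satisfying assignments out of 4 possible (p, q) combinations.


Check all 4 assignments:
p=0, q=0: 0
p=0, q=1: 1
p=1, q=0: 0
p=1, q=1: 0
Count of True = 1

1


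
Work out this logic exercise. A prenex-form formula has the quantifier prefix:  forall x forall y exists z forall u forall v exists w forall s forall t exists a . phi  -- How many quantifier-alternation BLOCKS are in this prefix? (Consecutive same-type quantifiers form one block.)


Quantifier-type sequence: A A E A A E A A E  (A=forall, E=exists)
Group into maximal same-type runs:
  Ax2 | Ex1 | Ax2 | Ex1 | Ax2 | Ex1
Number of blocks = 6

6


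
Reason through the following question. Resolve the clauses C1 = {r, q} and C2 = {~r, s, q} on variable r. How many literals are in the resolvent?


Remove r from C1 and ~r from C2.
C1 remainder: {q}
C2 remainder: {s, q}
Union (resolvent): {q, s}
Resolvent has 2 literal(s).

2


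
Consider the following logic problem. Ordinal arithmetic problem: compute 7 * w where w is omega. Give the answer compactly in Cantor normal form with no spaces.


Compute 7 * w.
Ordinal * is associative and left-distributive over +, but NOT commutative; for finite n>1, n*w = w but w*n stays w*n.
For finite n>0, n * w = sup{n*k : k<w} = w. So 7 * w = w.
Result = w

w


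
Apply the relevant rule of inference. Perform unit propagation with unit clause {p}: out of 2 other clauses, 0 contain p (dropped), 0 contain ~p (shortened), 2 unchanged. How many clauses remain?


Satisfied (removed): 0
Shortened (remain): 0
Unchanged (remain): 2
Remaining = 0 + 2 = 2

2


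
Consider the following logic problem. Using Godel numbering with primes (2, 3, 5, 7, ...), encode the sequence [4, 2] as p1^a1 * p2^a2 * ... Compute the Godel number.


Encode each element as an exponent of the corresponding prime:
  2^4 = 16
  3^2 = 9
Product = 16 * 9 = 144

144


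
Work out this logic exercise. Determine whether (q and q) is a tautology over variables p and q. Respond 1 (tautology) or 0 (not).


Check all 4 assignments:
p=0, q=0: 0
p=0, q=1: 1
p=1, q=0: 0
p=1, q=1: 1
Satisfying count = 2/4.
Tautology iff count = 4: no.

0


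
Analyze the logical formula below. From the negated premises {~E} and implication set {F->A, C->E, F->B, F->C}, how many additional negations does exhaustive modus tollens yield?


Initial negated facts: {~E}
Apply modus tollens to closure:
  ~E and C->E  =>  ~C
  ~C and F->C  =>  ~F
Final negated: {~C, ~E, ~F}
New negations: {~C, ~F}
Count = 2

2
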